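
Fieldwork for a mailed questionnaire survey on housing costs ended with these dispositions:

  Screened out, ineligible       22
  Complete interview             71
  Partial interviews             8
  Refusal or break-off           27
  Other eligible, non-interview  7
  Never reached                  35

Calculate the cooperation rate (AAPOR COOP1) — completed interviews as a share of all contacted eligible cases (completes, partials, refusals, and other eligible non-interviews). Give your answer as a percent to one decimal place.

Top = 71
Denominator = 71 + 8 + 27 + 7 = 113
COOP1 = 71 / 113 = 0.6283

62.8%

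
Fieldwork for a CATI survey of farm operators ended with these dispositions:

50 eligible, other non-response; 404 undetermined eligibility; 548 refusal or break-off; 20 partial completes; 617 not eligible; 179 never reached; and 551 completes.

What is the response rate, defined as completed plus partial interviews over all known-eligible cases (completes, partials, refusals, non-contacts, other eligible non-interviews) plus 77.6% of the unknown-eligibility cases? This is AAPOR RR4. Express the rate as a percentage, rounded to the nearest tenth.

Num = 551 + 20 = 571
Eligible (known) = 551 + 20 + 548 + 179 + 50 = 1348
Eligible share of unknowns = 0.7760 × 404 = 313.50
Base = 1348 + 313.50 = 1661.50
RR4 = 571 / 1661.50 = 0.3437

34.4%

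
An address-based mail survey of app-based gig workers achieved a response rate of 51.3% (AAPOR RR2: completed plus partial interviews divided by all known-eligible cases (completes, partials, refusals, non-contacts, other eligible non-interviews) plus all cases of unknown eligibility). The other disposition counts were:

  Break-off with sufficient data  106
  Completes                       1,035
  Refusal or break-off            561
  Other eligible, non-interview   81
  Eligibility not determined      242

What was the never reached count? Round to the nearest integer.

Numerator = 1035 + 106 = 1141
RR2 = 1141 / D = 0.513
D = 1141 / 0.513 = 2224.2
Remaining denominator categories sum to 2025
never reached = 2224.2 − 2025 ≈ 199

199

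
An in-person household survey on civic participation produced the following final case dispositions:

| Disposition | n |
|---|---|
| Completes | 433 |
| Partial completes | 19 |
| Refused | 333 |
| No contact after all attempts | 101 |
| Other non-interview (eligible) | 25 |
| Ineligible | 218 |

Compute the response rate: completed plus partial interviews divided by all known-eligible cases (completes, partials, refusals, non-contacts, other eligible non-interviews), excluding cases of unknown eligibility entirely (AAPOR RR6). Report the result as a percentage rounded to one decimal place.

49.6%

Num = 433 + 19 = 452
Denom = 433 + 19 + 333 + 101 + 25 = 911
RR6 = 452 / 911 = 0.4962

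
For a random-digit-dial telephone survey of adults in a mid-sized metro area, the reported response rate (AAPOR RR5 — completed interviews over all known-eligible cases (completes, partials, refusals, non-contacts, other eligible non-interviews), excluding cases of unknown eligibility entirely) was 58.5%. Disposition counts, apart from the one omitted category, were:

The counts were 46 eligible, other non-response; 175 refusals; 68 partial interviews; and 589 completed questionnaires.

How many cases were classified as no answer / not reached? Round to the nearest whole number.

129

RR5 = 589 / D = 0.585
D = 589 / 0.585 = 1006.8
Rest of base = 878
no answer / not reached = 1006.8 − 878 ≈ 129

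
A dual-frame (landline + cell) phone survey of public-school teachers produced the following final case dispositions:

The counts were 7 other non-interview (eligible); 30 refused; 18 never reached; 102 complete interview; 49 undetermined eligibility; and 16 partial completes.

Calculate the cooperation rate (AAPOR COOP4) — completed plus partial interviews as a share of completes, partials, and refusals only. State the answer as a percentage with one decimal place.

Num: 102 + 16 = 118
Base: 102 + 16 + 30 = 148
COOP4 = 118 / 148 = 0.7973

79.7%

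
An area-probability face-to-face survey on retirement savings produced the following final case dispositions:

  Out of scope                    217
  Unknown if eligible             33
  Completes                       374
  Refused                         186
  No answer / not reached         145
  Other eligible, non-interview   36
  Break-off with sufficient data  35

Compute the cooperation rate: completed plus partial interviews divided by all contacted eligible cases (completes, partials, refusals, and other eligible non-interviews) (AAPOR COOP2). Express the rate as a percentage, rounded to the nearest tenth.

Num: 374 + 35 = 409
Denom: 374 + 35 + 186 + 36 = 631
COOP2 = 409 / 631 = 0.6482

64.8%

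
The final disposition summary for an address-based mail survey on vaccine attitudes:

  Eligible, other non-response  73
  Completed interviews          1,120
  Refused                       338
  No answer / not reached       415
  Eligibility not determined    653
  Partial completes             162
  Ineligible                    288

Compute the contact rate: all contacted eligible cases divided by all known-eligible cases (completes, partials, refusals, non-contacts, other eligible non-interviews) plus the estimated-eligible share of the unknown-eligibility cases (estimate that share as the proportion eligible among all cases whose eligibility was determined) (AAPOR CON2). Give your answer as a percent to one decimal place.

Numerator: 1120 + 162 + 338 + 73 = 1693
Determined eligible: 1120 + 162 + 338 + 415 + 73 = 2108
e = 2108 / (2108 + 288) = 2108 / 2396 = 0.8798
Estimated eligible among unknowns: 0.8798 × 653 = 574.51
Denom: 2108 + 574.51 = 2682.51
CON2 = 1693 / 2682.51 = 0.6311

63.1%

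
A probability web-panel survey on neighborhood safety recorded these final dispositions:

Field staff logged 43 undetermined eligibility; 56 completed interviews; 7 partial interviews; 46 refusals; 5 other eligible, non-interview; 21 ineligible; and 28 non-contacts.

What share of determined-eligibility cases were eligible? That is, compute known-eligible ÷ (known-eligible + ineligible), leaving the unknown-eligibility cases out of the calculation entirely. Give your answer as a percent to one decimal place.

Determined eligible = 56 + 7 + 46 + 28 + 5 = 142
e = 142 / (142 + 21) = 142 / 163 = 0.8712

87.1%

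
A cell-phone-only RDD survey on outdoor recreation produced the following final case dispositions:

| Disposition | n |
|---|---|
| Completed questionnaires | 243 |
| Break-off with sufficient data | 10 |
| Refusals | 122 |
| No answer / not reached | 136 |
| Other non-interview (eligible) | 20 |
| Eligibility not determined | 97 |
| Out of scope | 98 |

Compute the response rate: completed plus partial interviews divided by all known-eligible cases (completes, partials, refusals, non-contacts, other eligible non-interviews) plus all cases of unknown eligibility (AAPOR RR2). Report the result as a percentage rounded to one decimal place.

Num → 243 + 10 = 253
Base → 243 + 10 + 122 + 136 + 20 + 97 = 628
RR2 = 253 / 628 = 0.4029

40.3%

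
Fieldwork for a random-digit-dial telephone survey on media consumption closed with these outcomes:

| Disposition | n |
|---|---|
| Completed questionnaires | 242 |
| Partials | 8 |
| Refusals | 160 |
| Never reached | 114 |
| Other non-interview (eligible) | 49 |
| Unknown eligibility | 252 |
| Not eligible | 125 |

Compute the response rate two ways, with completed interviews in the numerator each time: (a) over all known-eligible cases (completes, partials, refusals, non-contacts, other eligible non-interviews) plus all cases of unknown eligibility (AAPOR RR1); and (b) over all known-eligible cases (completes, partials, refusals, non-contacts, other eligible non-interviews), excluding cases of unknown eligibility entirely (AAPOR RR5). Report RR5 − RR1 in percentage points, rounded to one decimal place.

Top → 242
Denom → 242 + 8 + 160 + 114 + 49 + 252 = 825
RR1 = 242 / 825 = 0.2933
Denom → 242 + 8 + 160 + 114 + 49 = 573
RR5 = 242 / 573 = 0.4223
Difference = 42.23 − 29.33 = 12.90 percentage points

12.9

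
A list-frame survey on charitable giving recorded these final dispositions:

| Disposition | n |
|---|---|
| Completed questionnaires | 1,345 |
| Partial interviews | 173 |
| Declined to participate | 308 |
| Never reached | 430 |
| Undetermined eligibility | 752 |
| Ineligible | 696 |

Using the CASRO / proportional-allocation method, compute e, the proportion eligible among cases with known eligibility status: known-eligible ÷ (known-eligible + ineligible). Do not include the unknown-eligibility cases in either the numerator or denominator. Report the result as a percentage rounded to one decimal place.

Eligible (known): 1345 + 173 + 308 + 430 = 2256
e = 2256 / (2256 + 696) = 2256 / 2952 = 0.7642

76.4%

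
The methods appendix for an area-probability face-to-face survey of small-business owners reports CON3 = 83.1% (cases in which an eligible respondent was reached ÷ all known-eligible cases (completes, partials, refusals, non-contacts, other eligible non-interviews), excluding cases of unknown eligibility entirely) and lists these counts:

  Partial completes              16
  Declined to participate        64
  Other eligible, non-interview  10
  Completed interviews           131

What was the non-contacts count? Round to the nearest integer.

Numerator → 131 + 16 + 64 + 10 = 221
CON3 = 221 / D = 0.831
D = 221 / 0.831 = 265.9
Other denominator terms total 221
non-contacts = 265.9 − 221 ≈ 45

45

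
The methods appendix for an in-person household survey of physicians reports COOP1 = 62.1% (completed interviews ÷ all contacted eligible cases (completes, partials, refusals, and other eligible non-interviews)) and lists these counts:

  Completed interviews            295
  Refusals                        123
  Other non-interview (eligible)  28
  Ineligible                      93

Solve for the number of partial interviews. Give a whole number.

29

COOP1 = 295 / D = 0.621
D = 295 / 0.621 = 475.0
Other denominator terms total 446
partial interviews = 475.0 − 446 ≈ 29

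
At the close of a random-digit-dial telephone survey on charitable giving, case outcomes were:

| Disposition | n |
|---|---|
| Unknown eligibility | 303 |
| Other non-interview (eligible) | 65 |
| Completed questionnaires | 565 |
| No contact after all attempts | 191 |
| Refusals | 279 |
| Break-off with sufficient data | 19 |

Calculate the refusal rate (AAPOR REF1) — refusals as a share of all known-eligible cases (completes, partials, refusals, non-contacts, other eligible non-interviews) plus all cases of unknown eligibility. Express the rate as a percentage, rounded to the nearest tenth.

19.6%

Top: 279
Denominator: 565 + 19 + 279 + 191 + 65 + 303 = 1422
REF1 = 279 / 1422 = 0.1962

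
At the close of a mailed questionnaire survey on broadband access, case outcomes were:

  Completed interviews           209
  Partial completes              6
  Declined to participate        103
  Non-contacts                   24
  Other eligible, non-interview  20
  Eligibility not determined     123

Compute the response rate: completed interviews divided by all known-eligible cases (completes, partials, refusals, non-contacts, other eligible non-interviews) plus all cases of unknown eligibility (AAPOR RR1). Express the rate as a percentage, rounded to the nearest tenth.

Numerator: 209
Denom: 209 + 6 + 103 + 24 + 20 + 123 = 485
RR1 = 209 / 485 = 0.4309

43.1%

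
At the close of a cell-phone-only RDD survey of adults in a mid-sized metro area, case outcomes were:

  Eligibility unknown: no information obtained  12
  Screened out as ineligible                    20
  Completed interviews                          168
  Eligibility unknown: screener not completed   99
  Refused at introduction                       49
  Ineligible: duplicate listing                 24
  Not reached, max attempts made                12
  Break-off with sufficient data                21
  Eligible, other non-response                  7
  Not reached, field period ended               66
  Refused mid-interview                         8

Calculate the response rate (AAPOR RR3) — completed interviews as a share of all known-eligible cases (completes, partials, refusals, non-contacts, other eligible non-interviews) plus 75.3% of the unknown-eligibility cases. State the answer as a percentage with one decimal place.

Refusal or break-off = 49 + 8 = 57
No answer / not reached = 66 + 12 = 78
Undetermined eligibility = 99 + 12 = 111
Ineligible = 20 + 24 = 44
Top = 168
Known eligible = 168 + 21 + 57 + 78 + 7 = 331
Eligible share of unknowns = 0.7530 × 111 = 83.58
Denominator = 331 + 83.58 = 414.58
RR3 = 168 / 414.58 = 0.4052

40.5%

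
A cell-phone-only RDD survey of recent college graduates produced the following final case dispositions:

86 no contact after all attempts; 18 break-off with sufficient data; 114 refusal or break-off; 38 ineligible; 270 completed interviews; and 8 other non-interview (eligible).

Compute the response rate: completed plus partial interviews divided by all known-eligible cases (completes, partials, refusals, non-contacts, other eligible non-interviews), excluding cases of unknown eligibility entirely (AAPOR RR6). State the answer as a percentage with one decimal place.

Top: 270 + 18 = 288
Denom: 270 + 18 + 114 + 86 + 8 = 496
RR6 = 288 / 496 = 0.5806

58.1%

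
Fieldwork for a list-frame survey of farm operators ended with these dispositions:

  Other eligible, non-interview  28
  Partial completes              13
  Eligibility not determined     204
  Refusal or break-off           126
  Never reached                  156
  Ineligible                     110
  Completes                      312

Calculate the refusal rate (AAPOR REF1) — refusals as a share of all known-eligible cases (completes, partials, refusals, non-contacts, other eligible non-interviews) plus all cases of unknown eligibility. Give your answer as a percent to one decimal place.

15.0%

Top: 126
Base: 312 + 13 + 126 + 156 + 28 + 204 = 839
REF1 = 126 / 839 = 0.1502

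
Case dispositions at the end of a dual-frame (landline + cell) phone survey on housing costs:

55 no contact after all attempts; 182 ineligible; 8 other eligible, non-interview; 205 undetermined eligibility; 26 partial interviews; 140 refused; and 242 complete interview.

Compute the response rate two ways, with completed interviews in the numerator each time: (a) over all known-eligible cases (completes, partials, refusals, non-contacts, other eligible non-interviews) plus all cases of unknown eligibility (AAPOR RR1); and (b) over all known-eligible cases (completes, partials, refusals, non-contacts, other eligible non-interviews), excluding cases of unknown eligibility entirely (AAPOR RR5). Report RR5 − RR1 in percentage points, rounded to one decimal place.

15.6

Top = 242
Base = 242 + 26 + 140 + 55 + 8 + 205 = 676
RR1 = 242 / 676 = 0.3580
Base = 242 + 26 + 140 + 55 + 8 = 471
RR5 = 242 / 471 = 0.5138
Difference = 51.38 − 35.80 = 15.58 percentage points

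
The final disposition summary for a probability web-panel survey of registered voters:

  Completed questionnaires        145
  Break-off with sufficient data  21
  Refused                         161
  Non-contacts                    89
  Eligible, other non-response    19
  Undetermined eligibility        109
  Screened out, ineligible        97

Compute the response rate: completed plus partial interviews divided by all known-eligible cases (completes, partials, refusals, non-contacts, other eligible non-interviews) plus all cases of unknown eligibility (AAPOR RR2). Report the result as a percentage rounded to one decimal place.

Num → 145 + 21 = 166
Denom → 145 + 21 + 161 + 89 + 19 + 109 = 544
RR2 = 166 / 544 = 0.3051

30.5%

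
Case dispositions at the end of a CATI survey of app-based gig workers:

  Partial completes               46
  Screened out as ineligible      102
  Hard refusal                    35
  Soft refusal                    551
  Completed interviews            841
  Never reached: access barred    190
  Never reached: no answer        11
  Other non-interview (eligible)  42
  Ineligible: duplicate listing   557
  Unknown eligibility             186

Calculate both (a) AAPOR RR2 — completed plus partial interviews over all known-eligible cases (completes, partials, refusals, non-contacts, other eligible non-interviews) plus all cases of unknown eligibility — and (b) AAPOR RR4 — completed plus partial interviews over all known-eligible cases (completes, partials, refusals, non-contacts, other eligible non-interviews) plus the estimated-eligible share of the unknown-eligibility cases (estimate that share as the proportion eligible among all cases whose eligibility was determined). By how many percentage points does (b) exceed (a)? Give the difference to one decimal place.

Refusals = 35 + 551 = 586
Non-contacts = 11 + 190 = 201
Out of scope = 102 + 557 = 659
Top → 841 + 46 = 887
Denom → 841 + 46 + 586 + 201 + 42 + 186 = 1902
RR2 = 887 / 1902 = 0.4664
Known eligible → 841 + 46 + 586 + 201 + 42 = 1716
e = 1716 / (1716 + 659) = 1716 / 2375 = 0.7225
e × U → 0.7225 × 186 = 134.39
Denom → 1716 + 134.39 = 1850.39
RR4 = 887 / 1850.39 = 0.4794
Difference = 47.94 − 46.64 = 1.30 percentage points

1.3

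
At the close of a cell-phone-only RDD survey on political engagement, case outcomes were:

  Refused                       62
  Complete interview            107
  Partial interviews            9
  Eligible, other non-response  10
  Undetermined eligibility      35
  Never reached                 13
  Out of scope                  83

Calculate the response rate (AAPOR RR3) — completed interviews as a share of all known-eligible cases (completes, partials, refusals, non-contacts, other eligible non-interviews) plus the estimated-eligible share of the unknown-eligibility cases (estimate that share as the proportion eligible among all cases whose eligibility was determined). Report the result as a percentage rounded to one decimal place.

47.4%

Numerator: 107
Eligible (known): 107 + 9 + 62 + 13 + 10 = 201
e = 201 / (201 + 83) = 201 / 284 = 0.7077
Estimated eligible among unknowns: 0.7077 × 35 = 24.77
Denom: 201 + 24.77 = 225.77
RR3 = 107 / 225.77 = 0.4739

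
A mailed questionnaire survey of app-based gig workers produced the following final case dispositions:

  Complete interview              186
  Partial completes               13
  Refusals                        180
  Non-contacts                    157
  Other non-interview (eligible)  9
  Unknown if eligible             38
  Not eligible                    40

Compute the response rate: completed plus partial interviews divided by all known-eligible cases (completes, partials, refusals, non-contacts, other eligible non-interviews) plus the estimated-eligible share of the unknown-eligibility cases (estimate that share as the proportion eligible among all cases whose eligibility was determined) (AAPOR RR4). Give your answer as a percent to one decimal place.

Num → 186 + 13 = 199
Known eligible → 186 + 13 + 180 + 157 + 9 = 545
e = 545 / (545 + 40) = 545 / 585 = 0.9316
Eligible share of unknowns → 0.9316 × 38 = 35.40
Denom → 545 + 35.40 = 580.40
RR4 = 199 / 580.40 = 0.3429

34.3%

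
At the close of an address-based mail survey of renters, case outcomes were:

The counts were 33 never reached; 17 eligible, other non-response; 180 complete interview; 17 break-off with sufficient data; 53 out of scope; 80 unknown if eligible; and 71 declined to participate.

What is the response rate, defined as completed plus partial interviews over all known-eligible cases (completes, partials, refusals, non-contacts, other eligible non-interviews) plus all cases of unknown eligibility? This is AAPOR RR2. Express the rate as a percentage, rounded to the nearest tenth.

Top → 180 + 17 = 197
Denominator → 180 + 17 + 71 + 33 + 17 + 80 = 398
RR2 = 197 / 398 = 0.4950

49.5%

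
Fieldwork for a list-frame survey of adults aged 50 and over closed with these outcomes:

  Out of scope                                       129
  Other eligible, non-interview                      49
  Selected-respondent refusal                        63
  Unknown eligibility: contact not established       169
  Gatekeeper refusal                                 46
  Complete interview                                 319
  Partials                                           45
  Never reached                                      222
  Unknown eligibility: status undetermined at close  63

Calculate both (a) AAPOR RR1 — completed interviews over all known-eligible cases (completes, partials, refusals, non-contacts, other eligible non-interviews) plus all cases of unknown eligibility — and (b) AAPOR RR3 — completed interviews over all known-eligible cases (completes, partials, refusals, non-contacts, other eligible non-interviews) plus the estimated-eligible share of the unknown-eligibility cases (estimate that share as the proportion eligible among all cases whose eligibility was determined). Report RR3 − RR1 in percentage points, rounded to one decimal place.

1.2

Refusals = 46 + 63 = 109
Unknown eligibility = 169 + 63 = 232
Top: 319
Denom: 319 + 45 + 109 + 222 + 49 + 232 = 976
RR1 = 319 / 976 = 0.3268
Eligible (known): 319 + 45 + 109 + 222 + 49 = 744
e = 744 / (744 + 129) = 744 / 873 = 0.8522
Estimated eligible among unknowns: 0.8522 × 232 = 197.71
Denom: 744 + 197.71 = 941.71
RR3 = 319 / 941.71 = 0.3387
Difference = 33.87 − 32.68 = 1.19 percentage points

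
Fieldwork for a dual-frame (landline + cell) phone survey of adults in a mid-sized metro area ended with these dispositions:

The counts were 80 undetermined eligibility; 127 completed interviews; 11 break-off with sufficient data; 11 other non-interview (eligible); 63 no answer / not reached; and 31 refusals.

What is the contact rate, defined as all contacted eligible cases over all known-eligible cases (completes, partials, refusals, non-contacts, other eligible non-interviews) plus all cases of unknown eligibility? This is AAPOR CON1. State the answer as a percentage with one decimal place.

Numerator: 127 + 11 + 31 + 11 = 180
Denominator: 127 + 11 + 31 + 63 + 11 + 80 = 323
CON1 = 180 / 323 = 0.5573

55.7%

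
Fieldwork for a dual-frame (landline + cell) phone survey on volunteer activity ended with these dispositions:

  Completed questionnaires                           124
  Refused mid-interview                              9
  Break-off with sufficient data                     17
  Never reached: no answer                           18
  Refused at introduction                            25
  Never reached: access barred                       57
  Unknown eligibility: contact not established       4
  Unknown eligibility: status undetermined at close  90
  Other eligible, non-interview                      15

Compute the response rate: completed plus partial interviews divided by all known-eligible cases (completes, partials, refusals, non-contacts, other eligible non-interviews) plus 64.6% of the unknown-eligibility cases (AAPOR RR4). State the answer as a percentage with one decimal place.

Refused = 25 + 9 = 34
No answer / not reached = 18 + 57 = 75
Unknown if eligible = 4 + 90 = 94
Num: 124 + 17 = 141
Determined eligible: 124 + 17 + 34 + 75 + 15 = 265
e × U: 0.6460 × 94 = 60.72
Base: 265 + 60.72 = 325.72
RR4 = 141 / 325.72 = 0.4329

43.3%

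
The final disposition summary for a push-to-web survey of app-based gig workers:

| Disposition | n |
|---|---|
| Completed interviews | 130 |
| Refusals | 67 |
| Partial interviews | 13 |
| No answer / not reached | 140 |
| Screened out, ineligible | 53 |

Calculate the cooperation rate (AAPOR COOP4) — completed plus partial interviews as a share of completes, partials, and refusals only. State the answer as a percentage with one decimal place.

68.1%

Top → 130 + 13 = 143
Denom → 130 + 13 + 67 = 210
COOP4 = 143 / 210 = 0.6810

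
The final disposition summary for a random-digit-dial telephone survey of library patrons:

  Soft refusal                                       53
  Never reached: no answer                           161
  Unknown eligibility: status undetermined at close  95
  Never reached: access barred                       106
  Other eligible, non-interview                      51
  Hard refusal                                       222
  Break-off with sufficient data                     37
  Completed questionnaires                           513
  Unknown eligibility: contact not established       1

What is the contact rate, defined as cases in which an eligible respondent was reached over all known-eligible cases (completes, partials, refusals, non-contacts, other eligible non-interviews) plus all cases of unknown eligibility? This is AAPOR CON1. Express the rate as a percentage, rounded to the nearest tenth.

70.7%

Declined to participate = 222 + 53 = 275
No answer / not reached = 161 + 106 = 267
Eligibility not determined = 1 + 95 = 96
Num → 513 + 37 + 275 + 51 = 876
Denom → 513 + 37 + 275 + 267 + 51 + 96 = 1239
CON1 = 876 / 1239 = 0.7070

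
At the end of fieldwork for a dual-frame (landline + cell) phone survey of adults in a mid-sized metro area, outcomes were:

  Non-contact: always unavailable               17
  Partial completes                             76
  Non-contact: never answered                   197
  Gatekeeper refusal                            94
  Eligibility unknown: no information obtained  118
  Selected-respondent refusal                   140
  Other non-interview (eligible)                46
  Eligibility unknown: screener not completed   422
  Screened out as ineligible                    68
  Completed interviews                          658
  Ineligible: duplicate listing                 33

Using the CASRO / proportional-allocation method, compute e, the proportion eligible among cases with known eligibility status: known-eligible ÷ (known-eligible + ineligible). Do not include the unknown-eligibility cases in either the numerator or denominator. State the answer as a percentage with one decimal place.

92.4%

Refusals = 94 + 140 = 234
No answer / not reached = 197 + 17 = 214
Undetermined eligibility = 422 + 118 = 540
Not eligible = 68 + 33 = 101
Determined eligible → 658 + 76 + 234 + 214 + 46 = 1228
e = 1228 / (1228 + 101) = 1228 / 1329 = 0.9240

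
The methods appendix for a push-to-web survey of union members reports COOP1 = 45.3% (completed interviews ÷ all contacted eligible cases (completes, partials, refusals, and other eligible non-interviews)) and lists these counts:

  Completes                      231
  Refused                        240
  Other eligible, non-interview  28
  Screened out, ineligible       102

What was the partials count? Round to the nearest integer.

11

COOP1 = 231 / D = 0.453
D = 231 / 0.453 = 509.9
Other denominator terms total 499
partials = 509.9 − 499 ≈ 11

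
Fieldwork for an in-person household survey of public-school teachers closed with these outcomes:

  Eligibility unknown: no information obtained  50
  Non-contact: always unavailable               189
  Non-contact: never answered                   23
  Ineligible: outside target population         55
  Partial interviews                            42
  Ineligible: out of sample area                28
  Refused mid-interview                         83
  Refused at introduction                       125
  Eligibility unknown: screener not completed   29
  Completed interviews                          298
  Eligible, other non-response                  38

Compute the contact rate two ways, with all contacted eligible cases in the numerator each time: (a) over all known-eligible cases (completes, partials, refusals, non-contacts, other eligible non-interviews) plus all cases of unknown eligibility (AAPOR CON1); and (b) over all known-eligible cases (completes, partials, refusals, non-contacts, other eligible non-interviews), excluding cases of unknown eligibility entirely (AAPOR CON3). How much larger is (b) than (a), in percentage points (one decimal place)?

6.6

Refusal or break-off = 125 + 83 = 208
Never reached = 23 + 189 = 212
Undetermined eligibility = 29 + 50 = 79
Not eligible = 55 + 28 = 83
Num: 298 + 42 + 208 + 38 = 586
Denominator: 298 + 42 + 208 + 212 + 38 + 79 = 877
CON1 = 586 / 877 = 0.6682
Denominator: 298 + 42 + 208 + 212 + 38 = 798
CON3 = 586 / 798 = 0.7343
Difference = 73.43 − 66.82 = 6.61 percentage points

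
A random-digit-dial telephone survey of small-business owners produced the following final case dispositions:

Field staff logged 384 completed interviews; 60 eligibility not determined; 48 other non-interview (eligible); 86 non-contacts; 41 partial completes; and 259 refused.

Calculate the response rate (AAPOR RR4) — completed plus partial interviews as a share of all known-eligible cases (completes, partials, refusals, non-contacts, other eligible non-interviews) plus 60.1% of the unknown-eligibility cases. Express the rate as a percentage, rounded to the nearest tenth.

Numerator: 384 + 41 = 425
Known eligible: 384 + 41 + 259 + 86 + 48 = 818
Estimated eligible among unknowns: 0.6010 × 60 = 36.06
Denominator: 818 + 36.06 = 854.06
RR4 = 425 / 854.06 = 0.4976

49.8%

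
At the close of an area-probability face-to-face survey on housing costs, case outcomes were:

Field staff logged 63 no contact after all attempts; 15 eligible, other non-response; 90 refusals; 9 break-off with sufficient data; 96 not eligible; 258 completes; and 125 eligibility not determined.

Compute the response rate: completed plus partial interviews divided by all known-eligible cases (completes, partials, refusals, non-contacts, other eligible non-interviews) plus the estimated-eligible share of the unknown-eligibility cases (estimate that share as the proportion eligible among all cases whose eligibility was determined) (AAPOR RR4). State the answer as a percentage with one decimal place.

49.7%

Top = 258 + 9 = 267
Eligible (known) = 258 + 9 + 90 + 63 + 15 = 435
e = 435 / (435 + 96) = 435 / 531 = 0.8192
Estimated eligible among unknowns = 0.8192 × 125 = 102.40
Denominator = 435 + 102.40 = 537.40
RR4 = 267 / 537.40 = 0.4968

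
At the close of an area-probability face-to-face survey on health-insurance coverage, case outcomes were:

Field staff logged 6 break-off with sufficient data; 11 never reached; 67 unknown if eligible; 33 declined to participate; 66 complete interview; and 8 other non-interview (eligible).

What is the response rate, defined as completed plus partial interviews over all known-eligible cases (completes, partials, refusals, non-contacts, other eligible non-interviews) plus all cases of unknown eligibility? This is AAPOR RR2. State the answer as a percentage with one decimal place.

37.7%

Num = 66 + 6 = 72
Base = 66 + 6 + 33 + 11 + 8 + 67 = 191
RR2 = 72 / 191 = 0.3770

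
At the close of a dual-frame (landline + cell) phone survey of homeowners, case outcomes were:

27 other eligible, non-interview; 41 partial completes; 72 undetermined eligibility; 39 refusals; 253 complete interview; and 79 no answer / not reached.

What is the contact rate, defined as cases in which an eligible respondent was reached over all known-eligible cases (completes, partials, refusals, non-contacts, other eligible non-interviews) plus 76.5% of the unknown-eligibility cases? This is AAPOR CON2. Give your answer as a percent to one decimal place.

72.9%

Numerator → 253 + 41 + 39 + 27 = 360
Eligible (known) → 253 + 41 + 39 + 79 + 27 = 439
e × U → 0.7650 × 72 = 55.08
Denom → 439 + 55.08 = 494.08
CON2 = 360 / 494.08 = 0.7286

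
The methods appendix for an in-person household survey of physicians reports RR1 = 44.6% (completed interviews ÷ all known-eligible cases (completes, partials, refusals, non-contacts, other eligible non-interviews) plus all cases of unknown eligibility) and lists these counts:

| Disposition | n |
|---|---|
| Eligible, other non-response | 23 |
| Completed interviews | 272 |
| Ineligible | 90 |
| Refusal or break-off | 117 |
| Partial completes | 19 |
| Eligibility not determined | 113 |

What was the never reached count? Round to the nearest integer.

66

RR1 = 272 / D = 0.446
D = 272 / 0.446 = 609.9
Rest of base = 544
never reached = 609.9 − 544 ≈ 66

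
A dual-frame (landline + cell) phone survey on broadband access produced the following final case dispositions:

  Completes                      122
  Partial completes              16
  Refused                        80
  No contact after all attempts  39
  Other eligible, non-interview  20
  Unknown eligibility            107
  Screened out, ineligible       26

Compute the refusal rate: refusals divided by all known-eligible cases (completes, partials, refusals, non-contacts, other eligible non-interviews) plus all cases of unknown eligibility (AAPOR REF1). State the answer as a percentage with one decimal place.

Num → 80
Denom → 122 + 16 + 80 + 39 + 20 + 107 = 384
REF1 = 80 / 384 = 0.2083

20.8%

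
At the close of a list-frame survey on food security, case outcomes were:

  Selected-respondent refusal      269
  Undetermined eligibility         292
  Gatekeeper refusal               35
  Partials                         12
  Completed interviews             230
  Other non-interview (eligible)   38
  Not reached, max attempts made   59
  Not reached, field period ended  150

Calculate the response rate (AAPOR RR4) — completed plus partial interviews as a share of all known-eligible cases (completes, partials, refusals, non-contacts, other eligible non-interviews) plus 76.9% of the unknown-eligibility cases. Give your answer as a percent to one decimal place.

Declined to participate = 35 + 269 = 304
Non-contacts = 150 + 59 = 209
Num → 230 + 12 = 242
Determined eligible → 230 + 12 + 304 + 209 + 38 = 793
Estimated eligible among unknowns → 0.7690 × 292 = 224.55
Denominator → 793 + 224.55 = 1017.55
RR4 = 242 / 1017.55 = 0.2378

23.8%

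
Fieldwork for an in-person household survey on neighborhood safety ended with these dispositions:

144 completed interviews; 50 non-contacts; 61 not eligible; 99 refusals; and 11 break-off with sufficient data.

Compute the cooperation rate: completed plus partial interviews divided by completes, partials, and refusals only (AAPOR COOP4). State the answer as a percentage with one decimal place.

61.0%

Num → 144 + 11 = 155
Denominator → 144 + 11 + 99 = 254
COOP4 = 155 / 254 = 0.6102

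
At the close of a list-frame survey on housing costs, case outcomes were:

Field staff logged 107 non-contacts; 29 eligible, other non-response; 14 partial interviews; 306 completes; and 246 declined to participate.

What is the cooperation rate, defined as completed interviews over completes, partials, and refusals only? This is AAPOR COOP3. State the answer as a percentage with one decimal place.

54.1%

Top = 306
Base = 306 + 14 + 246 = 566
COOP3 = 306 / 566 = 0.5406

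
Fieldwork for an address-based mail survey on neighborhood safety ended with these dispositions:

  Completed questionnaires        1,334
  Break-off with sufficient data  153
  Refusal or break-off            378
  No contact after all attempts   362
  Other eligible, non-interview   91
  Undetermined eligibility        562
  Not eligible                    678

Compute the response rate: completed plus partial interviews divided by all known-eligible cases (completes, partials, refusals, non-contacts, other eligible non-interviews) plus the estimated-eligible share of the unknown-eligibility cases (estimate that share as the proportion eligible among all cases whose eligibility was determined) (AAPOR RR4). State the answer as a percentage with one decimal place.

54.0%

Numerator: 1334 + 153 = 1487
Known eligible: 1334 + 153 + 378 + 362 + 91 = 2318
e = 2318 / (2318 + 678) = 2318 / 2996 = 0.7737
Estimated eligible among unknowns: 0.7737 × 562 = 434.82
Denominator: 2318 + 434.82 = 2752.82
RR4 = 1487 / 2752.82 = 0.5402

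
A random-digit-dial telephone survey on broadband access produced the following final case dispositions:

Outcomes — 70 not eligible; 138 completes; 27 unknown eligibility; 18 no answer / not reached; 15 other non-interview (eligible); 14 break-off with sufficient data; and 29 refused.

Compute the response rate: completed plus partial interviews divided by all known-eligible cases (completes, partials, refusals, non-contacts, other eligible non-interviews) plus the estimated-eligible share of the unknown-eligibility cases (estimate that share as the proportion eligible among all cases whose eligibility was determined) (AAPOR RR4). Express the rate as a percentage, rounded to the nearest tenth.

64.9%

Num = 138 + 14 = 152
Determined eligible = 138 + 14 + 29 + 18 + 15 = 214
e = 214 / (214 + 70) = 214 / 284 = 0.7535
Eligible share of unknowns = 0.7535 × 27 = 20.34
Base = 214 + 20.34 = 234.34
RR4 = 152 / 234.34 = 0.6486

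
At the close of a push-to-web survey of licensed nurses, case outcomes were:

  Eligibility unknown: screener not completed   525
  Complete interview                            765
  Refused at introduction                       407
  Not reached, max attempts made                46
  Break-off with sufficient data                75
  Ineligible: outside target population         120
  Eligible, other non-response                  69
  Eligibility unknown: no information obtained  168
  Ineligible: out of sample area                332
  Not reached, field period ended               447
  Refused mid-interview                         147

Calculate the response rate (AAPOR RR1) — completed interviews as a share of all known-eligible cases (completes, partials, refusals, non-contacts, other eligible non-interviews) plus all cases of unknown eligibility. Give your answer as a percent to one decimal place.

Refused = 407 + 147 = 554
No contact after all attempts = 447 + 46 = 493
Unknown if eligible = 525 + 168 = 693
Not eligible = 120 + 332 = 452
Num → 765
Denom → 765 + 75 + 554 + 493 + 69 + 693 = 2649
RR1 = 765 / 2649 = 0.2888

28.9%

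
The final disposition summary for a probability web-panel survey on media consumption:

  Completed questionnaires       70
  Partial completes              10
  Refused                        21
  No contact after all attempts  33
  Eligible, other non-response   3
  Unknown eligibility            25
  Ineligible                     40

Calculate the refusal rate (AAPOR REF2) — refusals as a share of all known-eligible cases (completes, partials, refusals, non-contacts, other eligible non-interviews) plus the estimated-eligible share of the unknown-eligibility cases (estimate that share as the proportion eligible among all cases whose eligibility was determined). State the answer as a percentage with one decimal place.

13.4%

Top → 21
Eligible (known) → 70 + 10 + 21 + 33 + 3 = 137
e = 137 / (137 + 40) = 137 / 177 = 0.7740
e × U → 0.7740 × 25 = 19.35
Denom → 137 + 19.35 = 156.35
REF2 = 21 / 156.35 = 0.1343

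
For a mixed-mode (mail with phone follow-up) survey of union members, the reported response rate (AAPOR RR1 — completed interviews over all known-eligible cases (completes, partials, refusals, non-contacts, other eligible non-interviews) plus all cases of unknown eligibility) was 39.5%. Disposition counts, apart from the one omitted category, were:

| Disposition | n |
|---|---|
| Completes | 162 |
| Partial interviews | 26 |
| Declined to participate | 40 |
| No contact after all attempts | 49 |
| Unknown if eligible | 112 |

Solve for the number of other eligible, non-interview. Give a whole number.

21

RR1 = 162 / D = 0.395
D = 162 / 0.395 = 410.1
Rest of base = 389
other eligible, non-interview = 410.1 − 389 ≈ 21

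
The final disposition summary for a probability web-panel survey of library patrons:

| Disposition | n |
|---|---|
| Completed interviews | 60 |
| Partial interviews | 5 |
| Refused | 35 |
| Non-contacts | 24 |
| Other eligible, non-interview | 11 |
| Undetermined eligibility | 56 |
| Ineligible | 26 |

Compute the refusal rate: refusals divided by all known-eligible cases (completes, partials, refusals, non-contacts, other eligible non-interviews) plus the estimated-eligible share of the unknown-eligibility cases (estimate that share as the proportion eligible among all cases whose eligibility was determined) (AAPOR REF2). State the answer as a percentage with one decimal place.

19.2%

Num: 35
Eligible (known): 60 + 5 + 35 + 24 + 11 = 135
e = 135 / (135 + 26) = 135 / 161 = 0.8385
Eligible share of unknowns: 0.8385 × 56 = 46.96
Base: 135 + 46.96 = 181.96
REF2 = 35 / 181.96 = 0.1923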